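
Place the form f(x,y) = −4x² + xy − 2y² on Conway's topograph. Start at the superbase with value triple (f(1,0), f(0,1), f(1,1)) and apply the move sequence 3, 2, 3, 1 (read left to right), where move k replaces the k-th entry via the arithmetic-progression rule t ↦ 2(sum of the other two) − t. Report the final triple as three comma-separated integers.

start (-4,-2,-5) = (f(1,0),f(0,1),f(1,1))
replace slot 3: 2·((-4)+(-2)) − (-5) = -7 → (-4,-2,-7)
replace slot 2: 2·((-4)+(-7)) − (-2) = -20 → (-4,-20,-7)
replace slot 3: 2·((-4)+(-20)) − (-7) = -41 → (-4,-20,-41)
replace slot 1: 2·((-20)+(-41)) − (-4) = -118 → (-118,-20,-41)

-118,-20,-41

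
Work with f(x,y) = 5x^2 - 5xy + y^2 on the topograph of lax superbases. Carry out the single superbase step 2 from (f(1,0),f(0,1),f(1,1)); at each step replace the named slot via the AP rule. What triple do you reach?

start (5,1,1) = (f(1,0),f(0,1),f(1,1))
replace slot 2: 2·(5+1) − 1 = 11 → (5,11,1)

5,11,1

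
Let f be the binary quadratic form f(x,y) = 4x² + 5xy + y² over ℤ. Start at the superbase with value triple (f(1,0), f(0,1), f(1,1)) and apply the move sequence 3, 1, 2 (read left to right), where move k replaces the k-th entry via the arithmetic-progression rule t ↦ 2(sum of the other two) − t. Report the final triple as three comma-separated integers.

start (4,1,10) = (f(1,0),f(0,1),f(1,1))
replace slot 3: 2·(4+1) − 10 = 0 → (4,1,0)
replace slot 1: 2·(1+0) − 4 = -2 → (-2,1,0)
replace slot 2: 2·((-2)+0) − 1 = -5 → (-2,-5,0)

-2,-5,0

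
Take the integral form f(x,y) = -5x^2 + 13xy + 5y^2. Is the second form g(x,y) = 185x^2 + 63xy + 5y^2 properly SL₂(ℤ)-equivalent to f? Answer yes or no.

D₁ = 269, D₂ = 269
river cycle of f (length 10): (5, 7, -11), (-11, 15, 1), (1, 15, -11), (-11, 7, 5), (5, 13, -5), (-5, 7, 11), (11, 15, -1), (-1, 15, 11), (11, 7, -5), (-5, 13, 5)
river cycle of g (length 10): (5, 7, -11), (-11, 15, 1), (1, 15, -11), (-11, 7, 5), (5, 13, -5), (-5, 7, 11), (11, 15, -1), (-1, 15, 11), (11, 7, -5), (-5, 13, 5)
cycles coincide ⇒ equivalent

yes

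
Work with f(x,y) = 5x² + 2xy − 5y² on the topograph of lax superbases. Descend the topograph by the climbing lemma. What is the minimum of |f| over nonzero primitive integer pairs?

river: ρ → (-5,8,2)
river: ρ → (2,8,-5)
river: ρ → (-5,2,5)
river: ρ → (5,8,-2)
river: ρ → (-2,8,5)
river: ρ → (5,2,-5)
closes: descent 0, river 6
min |a| on river = 2

2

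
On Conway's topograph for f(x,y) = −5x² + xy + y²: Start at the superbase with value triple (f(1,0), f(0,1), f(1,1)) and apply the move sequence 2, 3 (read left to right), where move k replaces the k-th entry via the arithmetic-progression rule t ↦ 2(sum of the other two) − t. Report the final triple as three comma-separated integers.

start (-5,1,-3) = (f(1,0),f(0,1),f(1,1))
replace slot 2: 2·((-5)+(-3)) − 1 = -17 → (-5,-17,-3)
replace slot 3: 2·((-5)+(-17)) − (-3) = -41 → (-5,-17,-41)

-5,-17,-41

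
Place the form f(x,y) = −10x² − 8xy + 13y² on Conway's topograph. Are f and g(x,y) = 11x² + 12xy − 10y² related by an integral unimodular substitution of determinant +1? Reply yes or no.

D₁ = 584, D₂ = 584
river cycle of f (length 8): (13, 8, -10), (-10, 12, 11), (11, 10, -11), (-11, 12, 10), (10, 8, -13), (-13, 18, 5), (5, 22, -5), (-5, 18, 13)
river cycle of g (length 8): (-10, 8, 13), (13, 18, -5), (-5, 22, 5), (5, 18, -13), (-13, 8, 10), (10, 12, -11), (-11, 10, 11), (11, 12, -10)
cycles differ ⇒ inequivalent

no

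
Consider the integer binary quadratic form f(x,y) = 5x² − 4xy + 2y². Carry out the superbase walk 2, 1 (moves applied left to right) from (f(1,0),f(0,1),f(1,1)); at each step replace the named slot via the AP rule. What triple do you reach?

start (5,2,3) = (f(1,0),f(0,1),f(1,1))
replace slot 2: 2·(5+3) − 2 = 14 → (5,14,3)
replace slot 1: 2·(14+3) − 5 = 29 → (29,14,3)

29,14,3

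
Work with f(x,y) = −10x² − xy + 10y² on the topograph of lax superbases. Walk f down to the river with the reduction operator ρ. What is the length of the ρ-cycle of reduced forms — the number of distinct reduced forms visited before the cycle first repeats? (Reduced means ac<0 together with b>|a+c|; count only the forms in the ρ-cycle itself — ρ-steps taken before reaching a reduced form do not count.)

D = 401, ⌊√D⌋ = 20
descent: ρ → (10,1,-10)  [lands on river]
river: ρ → (-10,19,1)
river: ρ → (1,19,-10)
river: ρ → (-10,1,10)
river: ρ → (10,19,-1)
river: ρ → (-1,19,10)
ρ-cycle length = 6 (tail of 1 descent step not counted)

6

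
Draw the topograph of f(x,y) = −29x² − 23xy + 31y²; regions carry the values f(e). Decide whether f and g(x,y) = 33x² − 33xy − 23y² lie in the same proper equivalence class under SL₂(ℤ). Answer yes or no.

D₁ = 4125, D₂ = 4125
river cycle of f (length 14): (31, 23, -29), (-29, 35, 25), (25, 15, -39), (-39, 63, 1), (1, 63, -39), (-39, 15, 25), (25, 35, -29), (-29, 23, 31), (31, 39, -21), (-21, 45, 25), … (4 more)
river cycle of g (length 10): (-23, 33, 33), (33, 33, -23), (-23, 59, 7), (7, 53, -47), (-47, 41, 13), (13, 63, -3), (-3, 63, 13), (13, 41, -47), (-47, 53, 7), (7, 59, -23)
cycles differ ⇒ inequivalent

no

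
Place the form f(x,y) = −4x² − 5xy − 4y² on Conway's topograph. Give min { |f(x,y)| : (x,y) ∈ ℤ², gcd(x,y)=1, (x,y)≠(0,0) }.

translate: b→-3 (≡5 mod 8), so (4,5,4)→(4,-3,3)
flip: (4,-3,3)→(3,3,4)
reduced (well bottom): (3,3,4) with a≤c, −a<b≤a
well minimum |f| = |-3| = 3 (negative-definite)

3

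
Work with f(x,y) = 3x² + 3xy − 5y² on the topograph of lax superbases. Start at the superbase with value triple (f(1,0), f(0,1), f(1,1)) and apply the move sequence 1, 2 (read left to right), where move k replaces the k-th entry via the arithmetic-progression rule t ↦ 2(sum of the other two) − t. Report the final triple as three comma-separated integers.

start (3,-5,1) = (f(1,0),f(0,1),f(1,1))
replace slot 1: 2·((-5)+1) − 3 = -11 → (-11,-5,1)
replace slot 2: 2·((-11)+1) − (-5) = -15 → (-11,-15,1)

-11,-15,1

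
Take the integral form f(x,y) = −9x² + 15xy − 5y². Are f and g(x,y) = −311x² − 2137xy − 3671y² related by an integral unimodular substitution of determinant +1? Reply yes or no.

D₁ = 45, D₂ = 45
river cycle of f (length 2): (-5, 5, 1), (1, 5, -5)
river cycle of g (length 2): (-5, 5, 1), (1, 5, -5)
cycles coincide ⇒ equivalent

yes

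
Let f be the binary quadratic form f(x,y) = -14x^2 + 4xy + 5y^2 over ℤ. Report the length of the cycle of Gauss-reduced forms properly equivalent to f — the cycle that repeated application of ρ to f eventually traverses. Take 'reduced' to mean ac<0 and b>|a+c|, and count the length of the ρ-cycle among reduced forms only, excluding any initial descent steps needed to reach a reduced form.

D = 296, ⌊√D⌋ = 17
descent: ρ → (5,16,-2)  [lands on river]
river: ρ → (-2,16,5)
river: ρ → (5,14,-5)
river: ρ → (-5,16,2)
river: ρ → (2,16,-5)
river: ρ → (-5,14,5)
ρ-cycle length = 6 (tail of 1 descent step not counted)

6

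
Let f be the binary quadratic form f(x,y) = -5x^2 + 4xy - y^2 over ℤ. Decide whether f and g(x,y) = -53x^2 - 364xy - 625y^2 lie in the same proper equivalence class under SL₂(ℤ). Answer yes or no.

D₁ = -4, D₂ = -4
f is negative-definite; reduce −f:
−f: flip: (5,-4,1)→(1,4,5)
−f: translate: b→0 (≡4 mod 2), so (1,4,5)→(1,0,1)
−f: reduced (well bottom): (1,0,1) with a≤c, −a<b≤a
flip sign back: reduced form of f is (-1,0,-1)
g is negative-definite; reduce −g:
−g: translate: b→46 (≡364 mod 106), so (53,364,625)→(53,46,10)
−g: flip: (53,46,10)→(10,-46,53)
−g: translate: b→-6 (≡-46 mod 20), so (10,-46,53)→(10,-6,1)
−g: flip: (10,-6,1)→(1,6,10)
−g: translate: b→0 (≡6 mod 2), so (1,6,10)→(1,0,1)
−g: reduced (well bottom): (1,0,1) with a≤c, −a<b≤a
flip sign back: reduced form of g is (-1,0,-1)
reduced forms (-1, 0, -1) vs (-1, 0, -1) ⇒ equivalent

yes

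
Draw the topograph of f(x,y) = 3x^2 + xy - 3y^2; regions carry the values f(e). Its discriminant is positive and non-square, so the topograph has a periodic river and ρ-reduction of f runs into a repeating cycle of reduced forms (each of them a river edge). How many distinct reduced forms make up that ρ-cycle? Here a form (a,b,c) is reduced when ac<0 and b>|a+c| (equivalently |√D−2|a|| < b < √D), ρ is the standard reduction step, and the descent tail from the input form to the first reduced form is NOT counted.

D = 37, ⌊√D⌋ = 6
river: ρ → (-3,5,1)
river: ρ → (1,5,-3)
river: ρ → (-3,1,3)
river: ρ → (3,5,-1)
river: ρ → (-1,5,3)
river: ρ → (3,1,-3)
ρ-cycle length = 6 (tail of 0 descent steps not counted)

6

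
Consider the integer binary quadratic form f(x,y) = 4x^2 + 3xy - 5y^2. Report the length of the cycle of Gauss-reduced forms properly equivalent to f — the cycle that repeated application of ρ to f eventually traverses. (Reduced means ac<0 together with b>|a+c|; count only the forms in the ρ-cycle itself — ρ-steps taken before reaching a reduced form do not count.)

D = 89, ⌊√D⌋ = 9
river: ρ → (-5,7,2)
river: ρ → (2,9,-1)
river: ρ → (-1,9,2)
river: ρ → (2,7,-5)
river: ρ → (-5,3,4)
river: ρ → (4,5,-4)
river: ρ → (-4,3,5)
river: ρ → (5,7,-2)
river: ρ → (-2,9,1)
river: ρ → (1,9,-2)
river: ρ → (-2,7,5)
river: ρ → (5,3,-4)
river: ρ → (-4,5,4)
river: ρ → (4,3,-5)
ρ-cycle length = 14 (tail of 0 descent steps not counted)

14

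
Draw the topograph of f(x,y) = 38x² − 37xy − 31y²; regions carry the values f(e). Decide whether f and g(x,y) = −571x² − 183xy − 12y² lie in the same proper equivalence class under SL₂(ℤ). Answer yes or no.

D₁ = 6081, D₂ = 6081
river cycle of f (length 10): (-31, 37, 38), (38, 39, -30), (-30, 21, 47), (47, 73, -4), (-4, 71, 65), (65, 59, -10), (-10, 61, 59), (59, 57, -12), (-12, 63, 44), (44, 25, -31)
river cycle of g (length 10): (-12, 63, 44), (44, 25, -31), (-31, 37, 38), (38, 39, -30), (-30, 21, 47), (47, 73, -4), (-4, 71, 65), (65, 59, -10), (-10, 61, 59), (59, 57, -12)
cycles coincide ⇒ equivalent

yes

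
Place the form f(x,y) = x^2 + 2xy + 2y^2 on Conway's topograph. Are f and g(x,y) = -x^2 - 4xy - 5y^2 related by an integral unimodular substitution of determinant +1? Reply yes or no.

D₁ = -4, D₂ = -4
f: translate: b→0 (≡2 mod 2), so (1,2,2)→(1,0,1)
f: reduced (well bottom): (1,0,1) with a≤c, −a<b≤a
g is negative-definite; reduce −g:
−g: translate: b→0 (≡4 mod 2), so (1,4,5)→(1,0,1)
−g: reduced (well bottom): (1,0,1) with a≤c, −a<b≤a
flip sign back: reduced form of g is (-1,0,-1)
reduced forms (1, 0, 1) vs (-1, 0, -1) ⇒ inequivalent

no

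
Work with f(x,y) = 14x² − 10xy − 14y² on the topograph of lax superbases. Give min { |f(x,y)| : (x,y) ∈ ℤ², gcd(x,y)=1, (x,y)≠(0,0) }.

descent: ρ → (-14,10,14)  [lands on river]
river: ρ → (14,18,-10)
river: ρ → (-10,22,10)
river: ρ → (10,18,-14)
closes: descent 1, river 4
min |a| on river = 10

10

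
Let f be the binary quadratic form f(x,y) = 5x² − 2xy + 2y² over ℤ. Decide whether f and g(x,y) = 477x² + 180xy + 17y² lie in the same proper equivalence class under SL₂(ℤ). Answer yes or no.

D₁ = -36, D₂ = -36
f: flip: (5,-2,2)→(2,2,5)
f: reduced (well bottom): (2,2,5) with a≤c, −a<b≤a
g: flip: (477,180,17)→(17,-180,477)
g: translate: b→-10 (≡-180 mod 34), so (17,-180,477)→(17,-10,2)
g: flip: (17,-10,2)→(2,10,17)
g: translate: b→2 (≡10 mod 4), so (2,10,17)→(2,2,5)
g: reduced (well bottom): (2,2,5) with a≤c, −a<b≤a
reduced forms (2, 2, 5) vs (2, 2, 5) ⇒ equivalent

yes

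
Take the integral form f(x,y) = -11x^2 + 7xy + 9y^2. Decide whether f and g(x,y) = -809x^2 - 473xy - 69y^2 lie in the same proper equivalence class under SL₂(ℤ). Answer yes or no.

D₁ = 445, D₂ = 445
river cycle of f (length 10): (9, 11, -9), (-9, 7, 11), (11, 15, -5), (-5, 15, 11), (11, 7, -9), (-9, 11, 9), (9, 7, -11), (-11, 15, 5), (5, 15, -11), (-11, 7, 9)
river cycle of g (length 10): (-11, 7, 9), (9, 11, -9), (-9, 7, 11), (11, 15, -5), (-5, 15, 11), (11, 7, -9), (-9, 11, 9), (9, 7, -11), (-11, 15, 5), (5, 15, -11)
cycles coincide ⇒ equivalent

yes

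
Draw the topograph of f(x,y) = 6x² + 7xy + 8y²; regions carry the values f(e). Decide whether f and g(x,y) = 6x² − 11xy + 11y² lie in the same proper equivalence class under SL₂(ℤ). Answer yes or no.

D₁ = -143, D₂ = -143
f: translate: b→-5 (≡7 mod 12), so (6,7,8)→(6,-5,7)
f: reduced (well bottom): (6,-5,7) with a≤c, −a<b≤a
g: translate: b→1 (≡-11 mod 12), so (6,-11,11)→(6,1,6)
g: reduced (well bottom): (6,1,6) with a≤c, −a<b≤a
reduced forms (6, -5, 7) vs (6, 1, 6) ⇒ inequivalent

no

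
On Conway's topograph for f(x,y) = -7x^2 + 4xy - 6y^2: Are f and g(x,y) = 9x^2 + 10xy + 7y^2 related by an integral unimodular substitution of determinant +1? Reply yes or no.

D₁ = -152, D₂ = -152
f is negative-definite; reduce −f:
−f: flip: (7,-4,6)→(6,4,7)
−f: reduced (well bottom): (6,4,7) with a≤c, −a<b≤a
flip sign back: reduced form of f is (-6,-4,-7)
g: translate: b→-8 (≡10 mod 18), so (9,10,7)→(9,-8,6)
g: flip: (9,-8,6)→(6,8,9)
g: translate: b→-4 (≡8 mod 12), so (6,8,9)→(6,-4,7)
g: reduced (well bottom): (6,-4,7) with a≤c, −a<b≤a
reduced forms (-6, -4, -7) vs (6, -4, 7) ⇒ inequivalent

no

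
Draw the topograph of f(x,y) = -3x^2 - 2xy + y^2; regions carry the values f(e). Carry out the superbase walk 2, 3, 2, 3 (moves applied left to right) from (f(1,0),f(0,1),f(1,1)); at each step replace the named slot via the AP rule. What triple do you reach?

start (-3,1,-4) = (f(1,0),f(0,1),f(1,1))
replace slot 2: 2·((-3)+(-4)) − 1 = -15 → (-3,-15,-4)
replace slot 3: 2·((-3)+(-15)) − (-4) = -32 → (-3,-15,-32)
replace slot 2: 2·((-3)+(-32)) − (-15) = -55 → (-3,-55,-32)
replace slot 3: 2·((-3)+(-55)) − (-32) = -84 → (-3,-55,-84)

-3,-55,-84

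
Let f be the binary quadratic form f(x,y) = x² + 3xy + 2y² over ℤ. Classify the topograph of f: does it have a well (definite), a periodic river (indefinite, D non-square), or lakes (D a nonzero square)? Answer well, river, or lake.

D = b²−4ac = 3² − 4·1·2 = 1
D = 1² is a perfect square ⇒ form factors over ℤ ⇒ lakes

lake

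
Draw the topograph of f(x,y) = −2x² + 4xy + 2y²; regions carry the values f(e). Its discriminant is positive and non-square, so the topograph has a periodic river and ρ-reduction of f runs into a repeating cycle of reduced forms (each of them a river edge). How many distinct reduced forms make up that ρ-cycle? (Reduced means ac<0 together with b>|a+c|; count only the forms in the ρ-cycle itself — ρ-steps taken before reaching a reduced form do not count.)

D = 32, ⌊√D⌋ = 5
river: ρ → (2,4,-2)
river: ρ → (-2,4,2)
ρ-cycle length = 2 (tail of 0 descent steps not counted)

2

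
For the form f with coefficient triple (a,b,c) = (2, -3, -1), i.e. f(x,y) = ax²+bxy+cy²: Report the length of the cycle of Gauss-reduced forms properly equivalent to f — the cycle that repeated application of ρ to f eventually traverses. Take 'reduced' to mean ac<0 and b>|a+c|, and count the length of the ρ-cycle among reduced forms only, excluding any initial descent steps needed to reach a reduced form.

D = 17, ⌊√D⌋ = 4
descent: ρ → (-1,3,2)  [lands on river]
river: ρ → (2,1,-2)
river: ρ → (-2,3,1)
river: ρ → (1,3,-2)
river: ρ → (-2,1,2)
river: ρ → (2,3,-1)
ρ-cycle length = 6 (tail of 1 descent step not counted)

6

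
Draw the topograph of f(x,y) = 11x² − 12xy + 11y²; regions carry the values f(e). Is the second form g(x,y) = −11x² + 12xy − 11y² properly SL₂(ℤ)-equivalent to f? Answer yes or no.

D₁ = -340, D₂ = -340
f: translate: b→10 (≡-12 mod 22), so (11,-12,11)→(11,10,10)
f: flip: (11,10,10)→(10,-10,11)
f: translate: b→10 (≡-10 mod 20), so (10,-10,11)→(10,10,11)
f: reduced (well bottom): (10,10,11) with a≤c, −a<b≤a
g is negative-definite; reduce −g:
−g: translate: b→10 (≡-12 mod 22), so (11,-12,11)→(11,10,10)
−g: flip: (11,10,10)→(10,-10,11)
−g: translate: b→10 (≡-10 mod 20), so (10,-10,11)→(10,10,11)
−g: reduced (well bottom): (10,10,11) with a≤c, −a<b≤a
flip sign back: reduced form of g is (-10,-10,-11)
reduced forms (10, 10, 11) vs (-10, -10, -11) ⇒ inequivalent

no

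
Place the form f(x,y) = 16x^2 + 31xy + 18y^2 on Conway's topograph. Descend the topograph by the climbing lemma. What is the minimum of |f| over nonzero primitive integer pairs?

translate: b→-1 (≡31 mod 32), so (16,31,18)→(16,-1,3)
flip: (16,-1,3)→(3,1,16)
reduced (well bottom): (3,1,16) with a≤c, −a<b≤a
well minimum = a = 3

3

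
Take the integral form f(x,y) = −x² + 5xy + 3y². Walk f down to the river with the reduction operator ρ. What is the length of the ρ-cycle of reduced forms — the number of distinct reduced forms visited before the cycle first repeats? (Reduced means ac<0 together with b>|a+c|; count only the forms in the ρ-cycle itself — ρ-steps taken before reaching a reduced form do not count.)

D = 37, ⌊√D⌋ = 6
river: ρ → (3,1,-3)
river: ρ → (-3,5,1)
river: ρ → (1,5,-3)
river: ρ → (-3,1,3)
river: ρ → (3,5,-1)
river: ρ → (-1,5,3)
ρ-cycle length = 6 (tail of 0 descent steps not counted)

6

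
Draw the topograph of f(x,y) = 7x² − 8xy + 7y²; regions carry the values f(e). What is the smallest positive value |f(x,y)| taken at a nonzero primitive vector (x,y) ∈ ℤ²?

translate: b→6 (≡-8 mod 14), so (7,-8,7)→(7,6,6)
flip: (7,6,6)→(6,-6,7)
translate: b→6 (≡-6 mod 12), so (6,-6,7)→(6,6,7)
reduced (well bottom): (6,6,7) with a≤c, −a<b≤a
well minimum = a = 6

6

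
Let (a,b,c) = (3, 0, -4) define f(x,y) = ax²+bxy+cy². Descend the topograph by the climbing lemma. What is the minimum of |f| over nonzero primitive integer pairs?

descent: ρ → (-4,0,3)
descent: ρ → (3,6,-1)  [lands on river]
river: ρ → (-1,6,3)
closes: descent 2, river 2
min |a| on river = 1

1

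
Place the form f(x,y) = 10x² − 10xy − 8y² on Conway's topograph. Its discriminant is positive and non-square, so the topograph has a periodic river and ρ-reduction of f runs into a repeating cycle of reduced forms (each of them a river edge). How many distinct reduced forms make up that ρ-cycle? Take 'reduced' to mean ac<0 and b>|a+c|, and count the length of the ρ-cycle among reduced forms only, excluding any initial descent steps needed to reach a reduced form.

D = 420, ⌊√D⌋ = 20
descent: ρ → (-8,10,10)  [lands on river]
river: ρ → (10,10,-8)
river: ρ → (-8,6,12)
river: ρ → (12,18,-2)
river: ρ → (-2,18,12)
river: ρ → (12,6,-8)
ρ-cycle length = 6 (tail of 1 descent step not counted)

6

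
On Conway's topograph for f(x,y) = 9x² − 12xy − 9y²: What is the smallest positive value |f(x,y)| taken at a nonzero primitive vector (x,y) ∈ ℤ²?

descent: ρ → (-9,12,9)  [lands on river]
river: ρ → (9,6,-12)
river: ρ → (-12,18,3)
river: ρ → (3,18,-12)
river: ρ → (-12,6,9)
river: ρ → (9,12,-9)
river: ρ → (-9,6,12)
river: ρ → (12,18,-3)
river: ρ → (-3,18,12)
river: ρ → (12,6,-9)
closes: descent 1, river 10
min |a| on river = 3

3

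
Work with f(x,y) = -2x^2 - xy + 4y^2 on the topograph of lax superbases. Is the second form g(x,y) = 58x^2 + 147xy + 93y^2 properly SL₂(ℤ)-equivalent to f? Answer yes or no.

D₁ = 33, D₂ = 33
river cycle of f (length 4): (-2, 3, 3), (3, 3, -2), (-2, 5, 1), (1, 5, -2)
river cycle of g (length 4): (-2, 3, 3), (3, 3, -2), (-2, 5, 1), (1, 5, -2)
cycles coincide ⇒ equivalent

yes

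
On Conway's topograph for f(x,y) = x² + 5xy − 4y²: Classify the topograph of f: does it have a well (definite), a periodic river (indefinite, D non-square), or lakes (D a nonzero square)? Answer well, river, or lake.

D = b²−4ac = 5² − 4·1·(-4) = 41
D > 0 non-square ⇒ indefinite ⇒ periodic river

river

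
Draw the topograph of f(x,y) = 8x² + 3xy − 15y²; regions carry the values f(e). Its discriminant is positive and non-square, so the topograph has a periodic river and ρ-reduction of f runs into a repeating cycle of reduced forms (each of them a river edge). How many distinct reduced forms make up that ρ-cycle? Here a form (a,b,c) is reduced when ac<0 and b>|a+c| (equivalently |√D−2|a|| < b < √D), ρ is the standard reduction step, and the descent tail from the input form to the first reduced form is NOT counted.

D = 489, ⌊√D⌋ = 22
descent: ρ → (-15,-3,8)
descent: ρ → (8,19,-4)  [lands on river]
river: ρ → (-4,21,3)
river: ρ → (3,21,-4)
river: ρ → (-4,19,8)
river: ρ → (8,13,-10)
river: ρ → (-10,7,11)
river: ρ → (11,15,-6)
river: ρ → (-6,21,2)
river: ρ → (2,19,-16)
river: ρ → (-16,13,5)
river: ρ → (5,17,-10)
river: ρ → (-10,3,12)
river: ρ → (12,21,-1)
river: ρ → (-1,21,12)
river: ρ → (12,3,-10)
river: ρ → (-10,17,5)
river: ρ → (5,13,-16)
river: ρ → (-16,19,2)
river: ρ → (2,21,-6)
river: ρ → (-6,15,11)
river: ρ → (11,7,-10)
river: ρ → (-10,13,8)
ρ-cycle length = 22 (tail of 2 descent steps not counted)

22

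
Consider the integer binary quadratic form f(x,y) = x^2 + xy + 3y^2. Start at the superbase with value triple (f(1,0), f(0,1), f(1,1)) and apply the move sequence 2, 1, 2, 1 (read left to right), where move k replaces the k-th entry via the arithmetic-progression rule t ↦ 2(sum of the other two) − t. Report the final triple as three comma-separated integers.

start (1,3,5) = (f(1,0),f(0,1),f(1,1))
replace slot 2: 2·(1+5) − 3 = 9 → (1,9,5)
replace slot 1: 2·(9+5) − 1 = 27 → (27,9,5)
replace slot 2: 2·(27+5) − 9 = 55 → (27,55,5)
replace slot 1: 2·(55+5) − 27 = 93 → (93,55,5)

93,55,5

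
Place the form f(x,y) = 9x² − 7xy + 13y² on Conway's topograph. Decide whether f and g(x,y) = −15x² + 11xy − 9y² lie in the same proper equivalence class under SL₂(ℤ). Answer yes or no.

D₁ = -419, D₂ = -419
f: reduced (well bottom): (9,-7,13) with a≤c, −a<b≤a
g is negative-definite; reduce −g:
−g: flip: (15,-11,9)→(9,11,15)
−g: translate: b→-7 (≡11 mod 18), so (9,11,15)→(9,-7,13)
−g: reduced (well bottom): (9,-7,13) with a≤c, −a<b≤a
flip sign back: reduced form of g is (-9,7,-13)
reduced forms (9, -7, 13) vs (-9, 7, -13) ⇒ inequivalent

no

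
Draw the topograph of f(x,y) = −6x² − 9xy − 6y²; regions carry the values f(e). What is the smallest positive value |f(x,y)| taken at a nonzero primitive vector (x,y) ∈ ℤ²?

translate: b→-3 (≡9 mod 12), so (6,9,6)→(6,-3,3)
flip: (6,-3,3)→(3,3,6)
reduced (well bottom): (3,3,6) with a≤c, −a<b≤a
well minimum |f| = |-3| = 3 (negative-definite)

3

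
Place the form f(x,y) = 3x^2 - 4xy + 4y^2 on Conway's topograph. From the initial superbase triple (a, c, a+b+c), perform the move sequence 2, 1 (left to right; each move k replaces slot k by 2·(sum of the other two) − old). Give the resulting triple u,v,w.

start (3,4,3) = (f(1,0),f(0,1),f(1,1))
replace slot 2: 2·(3+3) − 4 = 8 → (3,8,3)
replace slot 1: 2·(8+3) − 3 = 19 → (19,8,3)

19,8,3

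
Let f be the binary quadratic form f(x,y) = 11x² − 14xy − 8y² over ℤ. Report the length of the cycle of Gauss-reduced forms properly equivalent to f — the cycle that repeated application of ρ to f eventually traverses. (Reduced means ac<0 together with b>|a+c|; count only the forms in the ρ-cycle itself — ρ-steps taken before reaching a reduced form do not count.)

D = 548, ⌊√D⌋ = 23
descent: ρ → (-8,14,11)  [lands on river]
river: ρ → (11,8,-11)
river: ρ → (-11,14,8)
river: ρ → (8,18,-7)
river: ρ → (-7,10,16)
river: ρ → (16,22,-1)
river: ρ → (-1,22,16)
river: ρ → (16,10,-7)
river: ρ → (-7,18,8)
river: ρ → (8,14,-11)
river: ρ → (-11,8,11)
river: ρ → (11,14,-8)
river: ρ → (-8,18,7)
river: ρ → (7,10,-16)
river: ρ → (-16,22,1)
river: ρ → (1,22,-16)
river: ρ → (-16,10,7)
river: ρ → (7,18,-8)
ρ-cycle length = 18 (tail of 1 descent step not counted)

18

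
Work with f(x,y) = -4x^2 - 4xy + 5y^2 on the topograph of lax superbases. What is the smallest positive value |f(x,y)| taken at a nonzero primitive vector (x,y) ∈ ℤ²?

descent: ρ → (5,4,-4)  [lands on river]
river: ρ → (-4,4,5)
river: ρ → (5,6,-3)
river: ρ → (-3,6,5)
closes: descent 1, river 4
min |a| on river = 3

3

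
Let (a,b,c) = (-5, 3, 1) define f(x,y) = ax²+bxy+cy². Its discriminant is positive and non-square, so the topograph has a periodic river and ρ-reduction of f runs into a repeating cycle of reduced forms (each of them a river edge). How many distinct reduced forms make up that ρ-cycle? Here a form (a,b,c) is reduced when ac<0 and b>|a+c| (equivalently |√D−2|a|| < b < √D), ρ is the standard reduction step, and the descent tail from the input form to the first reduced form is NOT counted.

D = 29, ⌊√D⌋ = 5
descent: ρ → (1,5,-1)  [lands on river]
river: ρ → (-1,5,1)
ρ-cycle length = 2 (tail of 1 descent step not counted)

2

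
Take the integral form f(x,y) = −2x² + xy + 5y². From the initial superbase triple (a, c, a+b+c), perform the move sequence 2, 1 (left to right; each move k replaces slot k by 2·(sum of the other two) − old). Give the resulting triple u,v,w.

start (-2,5,4) = (f(1,0),f(0,1),f(1,1))
replace slot 2: 2·((-2)+4) − 5 = -1 → (-2,-1,4)
replace slot 1: 2·((-1)+4) − (-2) = 8 → (8,-1,4)

8,-1,4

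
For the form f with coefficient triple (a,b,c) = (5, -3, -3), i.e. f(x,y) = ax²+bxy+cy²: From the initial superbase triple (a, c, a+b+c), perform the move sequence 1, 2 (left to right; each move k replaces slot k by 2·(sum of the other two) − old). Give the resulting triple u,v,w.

start (5,-3,-1) = (f(1,0),f(0,1),f(1,1))
replace slot 1: 2·((-3)+(-1)) − 5 = -13 → (-13,-3,-1)
replace slot 2: 2·((-13)+(-1)) − (-3) = -25 → (-13,-25,-1)

-13,-25,-1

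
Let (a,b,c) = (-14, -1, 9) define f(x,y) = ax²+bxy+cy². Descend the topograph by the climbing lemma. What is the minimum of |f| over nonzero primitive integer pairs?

descent: ρ → (9,19,-4)  [lands on river]
river: ρ → (-4,21,4)
river: ρ → (4,19,-9)
river: ρ → (-9,17,6)
river: ρ → (6,19,-6)
river: ρ → (-6,17,9)
closes: descent 1, river 6
min |a| on river = 4

4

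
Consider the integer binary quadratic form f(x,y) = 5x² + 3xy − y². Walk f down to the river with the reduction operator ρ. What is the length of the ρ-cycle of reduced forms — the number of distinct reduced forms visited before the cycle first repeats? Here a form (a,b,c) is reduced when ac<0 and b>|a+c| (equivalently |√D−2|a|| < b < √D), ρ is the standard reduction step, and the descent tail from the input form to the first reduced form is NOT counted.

D = 29, ⌊√D⌋ = 5
descent: ρ → (-1,5,1)  [lands on river]
river: ρ → (1,5,-1)
ρ-cycle length = 2 (tail of 1 descent step not counted)

2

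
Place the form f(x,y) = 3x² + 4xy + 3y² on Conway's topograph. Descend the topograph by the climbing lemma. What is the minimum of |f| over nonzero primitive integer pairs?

translate: b→-2 (≡4 mod 6), so (3,4,3)→(3,-2,2)
flip: (3,-2,2)→(2,2,3)
reduced (well bottom): (2,2,3) with a≤c, −a<b≤a
well minimum = a = 2

2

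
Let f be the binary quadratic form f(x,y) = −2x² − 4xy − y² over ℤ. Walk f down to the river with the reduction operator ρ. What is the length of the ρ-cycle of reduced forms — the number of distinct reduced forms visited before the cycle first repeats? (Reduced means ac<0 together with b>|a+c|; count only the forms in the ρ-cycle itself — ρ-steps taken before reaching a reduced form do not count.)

D = 8, ⌊√D⌋ = 2
descent: ρ → (-1,2,1)  [lands on river]
river: ρ → (1,2,-1)
ρ-cycle length = 2 (tail of 1 descent step not counted)

2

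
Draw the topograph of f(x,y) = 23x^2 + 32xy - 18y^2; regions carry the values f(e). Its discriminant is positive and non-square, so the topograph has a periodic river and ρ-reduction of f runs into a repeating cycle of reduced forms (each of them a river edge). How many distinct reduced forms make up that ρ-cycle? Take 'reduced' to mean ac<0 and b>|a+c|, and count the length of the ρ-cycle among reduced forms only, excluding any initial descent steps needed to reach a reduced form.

D = 2680, ⌊√D⌋ = 51
river: ρ → (-18,40,15)
river: ρ → (15,50,-3)
river: ρ → (-3,46,47)
river: ρ → (47,48,-2)
river: ρ → (-2,48,47)
river: ρ → (47,46,-3)
river: ρ → (-3,50,15)
river: ρ → (15,40,-18)
river: ρ → (-18,32,23)
river: ρ → (23,14,-27)
river: ρ → (-27,40,10)
river: ρ → (10,40,-27)
river: ρ → (-27,14,23)
river: ρ → (23,32,-18)
ρ-cycle length = 14 (tail of 0 descent steps not counted)

14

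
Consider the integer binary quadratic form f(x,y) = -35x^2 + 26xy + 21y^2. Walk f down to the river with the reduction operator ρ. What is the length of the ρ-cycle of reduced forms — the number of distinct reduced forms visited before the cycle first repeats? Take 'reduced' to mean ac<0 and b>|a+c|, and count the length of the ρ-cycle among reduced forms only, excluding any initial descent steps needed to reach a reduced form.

D = 3616, ⌊√D⌋ = 60
river: ρ → (21,58,-3)
river: ρ → (-3,56,40)
river: ρ → (40,24,-19)
river: ρ → (-19,52,12)
river: ρ → (12,44,-35)
river: ρ → (-35,26,21)
ρ-cycle length = 6 (tail of 0 descent steps not counted)

6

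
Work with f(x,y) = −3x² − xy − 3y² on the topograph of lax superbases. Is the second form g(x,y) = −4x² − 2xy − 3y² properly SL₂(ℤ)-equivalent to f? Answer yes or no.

D₁ = -35, D₂ = -44
discriminants differ ⇒ not SL₂(ℤ)-equivalent

no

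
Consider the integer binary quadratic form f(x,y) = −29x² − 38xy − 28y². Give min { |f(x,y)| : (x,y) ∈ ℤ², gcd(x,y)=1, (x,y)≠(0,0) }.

translate: b→-20 (≡38 mod 58), so (29,38,28)→(29,-20,19)
flip: (29,-20,19)→(19,20,29)
translate: b→-18 (≡20 mod 38), so (19,20,29)→(19,-18,28)
reduced (well bottom): (19,-18,28) with a≤c, −a<b≤a
well minimum |f| = |-19| = 19 (negative-definite)

19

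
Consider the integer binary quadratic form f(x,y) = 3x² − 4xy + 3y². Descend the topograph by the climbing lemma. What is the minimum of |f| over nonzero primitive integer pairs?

translate: b→2 (≡-4 mod 6), so (3,-4,3)→(3,2,2)
flip: (3,2,2)→(2,-2,3)
translate: b→2 (≡-2 mod 4), so (2,-2,3)→(2,2,3)
reduced (well bottom): (2,2,3) with a≤c, −a<b≤a
well minimum = a = 2

2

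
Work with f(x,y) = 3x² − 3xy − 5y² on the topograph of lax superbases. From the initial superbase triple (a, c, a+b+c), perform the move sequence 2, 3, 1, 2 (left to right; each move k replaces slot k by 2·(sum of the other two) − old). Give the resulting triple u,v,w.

start (3,-5,-5) = (f(1,0),f(0,1),f(1,1))
replace slot 2: 2·(3+(-5)) − (-5) = 1 → (3,1,-5)
replace slot 3: 2·(3+1) − (-5) = 13 → (3,1,13)
replace slot 1: 2·(1+13) − 3 = 25 → (25,1,13)
replace slot 2: 2·(25+13) − 1 = 75 → (25,75,13)

25,75,13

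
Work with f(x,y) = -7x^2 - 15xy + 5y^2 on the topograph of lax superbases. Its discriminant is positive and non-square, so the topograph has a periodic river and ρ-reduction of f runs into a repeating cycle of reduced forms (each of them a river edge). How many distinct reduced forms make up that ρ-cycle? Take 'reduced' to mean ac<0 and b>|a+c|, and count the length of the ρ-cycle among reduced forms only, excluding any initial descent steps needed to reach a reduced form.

D = 365, ⌊√D⌋ = 19
descent: ρ → (5,15,-7)  [lands on river]
river: ρ → (-7,13,7)
river: ρ → (7,15,-5)
river: ρ → (-5,15,7)
river: ρ → (7,13,-7)
river: ρ → (-7,15,5)
ρ-cycle length = 6 (tail of 1 descent step not counted)

6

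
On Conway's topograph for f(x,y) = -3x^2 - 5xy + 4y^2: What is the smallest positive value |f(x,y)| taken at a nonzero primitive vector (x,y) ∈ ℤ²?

descent: ρ → (4,5,-3)  [lands on river]
river: ρ → (-3,7,2)
river: ρ → (2,5,-6)
river: ρ → (-6,7,1)
river: ρ → (1,7,-6)
river: ρ → (-6,5,2)
river: ρ → (2,7,-3)
river: ρ → (-3,5,4)
river: ρ → (4,3,-4)
river: ρ → (-4,5,3)
river: ρ → (3,7,-2)
river: ρ → (-2,5,6)
river: ρ → (6,7,-1)
river: ρ → (-1,7,6)
river: ρ → (6,5,-2)
river: ρ → (-2,7,3)
river: ρ → (3,5,-4)
river: ρ → (-4,3,4)
closes: descent 1, river 18
min |a| on river = 1

1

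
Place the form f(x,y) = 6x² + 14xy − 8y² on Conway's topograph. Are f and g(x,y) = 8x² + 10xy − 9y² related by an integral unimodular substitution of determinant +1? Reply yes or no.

D₁ = 388, D₂ = 388
river cycle of f (length 18): (-8, 18, 2), (2, 18, -8), (-8, 14, 6), (6, 10, -12), (-12, 14, 4), (4, 18, -4), (-4, 14, 12), (12, 10, -6), (-6, 14, 8), (8, 18, -2), … (8 more)
river cycle of g (length 22): (-9, 8, 9), (9, 10, -8), (-8, 6, 11), (11, 16, -3), (-3, 14, 16), (16, 18, -1), (-1, 18, 16), (16, 14, -3), (-3, 16, 11), (11, 6, -8), … (12 more)
cycles differ ⇒ inequivalent

no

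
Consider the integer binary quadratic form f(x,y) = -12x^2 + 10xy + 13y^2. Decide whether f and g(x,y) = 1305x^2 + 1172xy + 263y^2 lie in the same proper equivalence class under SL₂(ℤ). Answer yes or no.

D₁ = 724, D₂ = 724
river cycle of f (length 42): (13, 16, -9), (-9, 20, 9), (9, 16, -13), (-13, 10, 12), (12, 14, -11), (-11, 8, 15), (15, 22, -4), (-4, 26, 3), (3, 22, -20), (-20, 18, 5), … (32 more)
river cycle of g (length 42): (13, 16, -9), (-9, 20, 9), (9, 16, -13), (-13, 10, 12), (12, 14, -11), (-11, 8, 15), (15, 22, -4), (-4, 26, 3), (3, 22, -20), (-20, 18, 5), … (32 more)
cycles coincide ⇒ equivalent

yes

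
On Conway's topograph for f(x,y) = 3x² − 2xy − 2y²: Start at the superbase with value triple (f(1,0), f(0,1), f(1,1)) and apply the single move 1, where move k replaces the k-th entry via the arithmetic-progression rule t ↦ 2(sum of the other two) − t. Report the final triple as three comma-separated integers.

start (3,-2,-1) = (f(1,0),f(0,1),f(1,1))
replace slot 1: 2·((-2)+(-1)) − 3 = -9 → (-9,-2,-1)

-9,-2,-1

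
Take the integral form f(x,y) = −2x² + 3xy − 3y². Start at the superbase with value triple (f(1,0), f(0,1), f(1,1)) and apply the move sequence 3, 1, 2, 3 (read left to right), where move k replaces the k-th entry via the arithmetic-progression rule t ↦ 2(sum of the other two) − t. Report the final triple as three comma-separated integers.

start (-2,-3,-2) = (f(1,0),f(0,1),f(1,1))
replace slot 3: 2·((-2)+(-3)) − (-2) = -8 → (-2,-3,-8)
replace slot 1: 2·((-3)+(-8)) − (-2) = -20 → (-20,-3,-8)
replace slot 2: 2·((-20)+(-8)) − (-3) = -53 → (-20,-53,-8)
replace slot 3: 2·((-20)+(-53)) − (-8) = -138 → (-20,-53,-138)

-20,-53,-138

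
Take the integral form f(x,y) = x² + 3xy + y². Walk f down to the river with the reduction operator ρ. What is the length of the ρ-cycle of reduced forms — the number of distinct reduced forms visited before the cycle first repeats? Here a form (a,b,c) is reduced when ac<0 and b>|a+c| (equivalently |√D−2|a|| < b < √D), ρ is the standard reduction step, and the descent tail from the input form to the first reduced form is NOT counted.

D = 5, ⌊√D⌋ = 2
descent: ρ → (1,1,-1)  [lands on river]
river: ρ → (-1,1,1)
ρ-cycle length = 2 (tail of 1 descent step not counted)

2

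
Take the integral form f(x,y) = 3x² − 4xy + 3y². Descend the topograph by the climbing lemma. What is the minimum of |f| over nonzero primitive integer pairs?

translate: b→2 (≡-4 mod 6), so (3,-4,3)→(3,2,2)
flip: (3,2,2)→(2,-2,3)
translate: b→2 (≡-2 mod 4), so (2,-2,3)→(2,2,3)
reduced (well bottom): (2,2,3) with a≤c, −a<b≤a
well minimum = a = 2

2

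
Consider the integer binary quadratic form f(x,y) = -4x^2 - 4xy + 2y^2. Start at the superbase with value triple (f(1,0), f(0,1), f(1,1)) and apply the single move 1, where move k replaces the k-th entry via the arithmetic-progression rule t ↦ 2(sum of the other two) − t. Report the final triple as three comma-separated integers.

start (-4,2,-6) = (f(1,0),f(0,1),f(1,1))
replace slot 1: 2·(2+(-6)) − (-4) = -4 → (-4,2,-6)

-4,2,-6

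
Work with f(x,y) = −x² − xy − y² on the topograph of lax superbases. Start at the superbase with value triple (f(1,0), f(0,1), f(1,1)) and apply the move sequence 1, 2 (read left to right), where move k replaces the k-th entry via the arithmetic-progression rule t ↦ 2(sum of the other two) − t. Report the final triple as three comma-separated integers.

start (-1,-1,-3) = (f(1,0),f(0,1),f(1,1))
replace slot 1: 2·((-1)+(-3)) − (-1) = -7 → (-7,-1,-3)
replace slot 2: 2·((-7)+(-3)) − (-1) = -19 → (-7,-19,-3)

-7,-19,-3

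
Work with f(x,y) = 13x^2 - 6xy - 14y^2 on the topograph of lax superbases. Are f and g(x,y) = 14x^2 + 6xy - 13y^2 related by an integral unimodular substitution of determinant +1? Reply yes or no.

D₁ = 764, D₂ = 764
river cycle of f (length 16): (-14, 6, 13), (13, 20, -7), (-7, 22, 10), (10, 18, -11), (-11, 26, 2), (2, 26, -11), (-11, 18, 10), (10, 22, -7), (-7, 20, 13), (13, 6, -14), … (6 more)
river cycle of g (length 16): (-13, 20, 7), (7, 22, -10), (-10, 18, 11), (11, 26, -2), (-2, 26, 11), (11, 18, -10), (-10, 22, 7), (7, 20, -13), (-13, 6, 14), (14, 22, -5), … (6 more)
cycles differ ⇒ inequivalent

no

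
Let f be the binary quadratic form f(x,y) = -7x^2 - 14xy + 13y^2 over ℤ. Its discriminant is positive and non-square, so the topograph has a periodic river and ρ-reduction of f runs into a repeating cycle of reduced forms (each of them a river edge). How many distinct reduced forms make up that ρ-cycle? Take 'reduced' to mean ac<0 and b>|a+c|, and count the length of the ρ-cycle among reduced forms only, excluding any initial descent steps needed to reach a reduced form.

D = 560, ⌊√D⌋ = 23
descent: ρ → (13,14,-7)  [lands on river]
river: ρ → (-7,14,13)
river: ρ → (13,12,-8)
river: ρ → (-8,20,5)
river: ρ → (5,20,-8)
river: ρ → (-8,12,13)
ρ-cycle length = 6 (tail of 1 descent step not counted)

6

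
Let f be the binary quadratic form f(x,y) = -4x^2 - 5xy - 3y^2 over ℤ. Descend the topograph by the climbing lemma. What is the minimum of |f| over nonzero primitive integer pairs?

translate: b→-3 (≡5 mod 8), so (4,5,3)→(4,-3,2)
flip: (4,-3,2)→(2,3,4)
translate: b→-1 (≡3 mod 4), so (2,3,4)→(2,-1,3)
reduced (well bottom): (2,-1,3) with a≤c, −a<b≤a
well minimum |f| = |-2| = 2 (negative-definite)

2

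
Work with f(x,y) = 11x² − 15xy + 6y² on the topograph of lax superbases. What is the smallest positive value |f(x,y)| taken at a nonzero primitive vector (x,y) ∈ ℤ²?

translate: b→7 (≡-15 mod 22), so (11,-15,6)→(11,7,2)
flip: (11,7,2)→(2,-7,11)
translate: b→1 (≡-7 mod 4), so (2,-7,11)→(2,1,5)
reduced (well bottom): (2,1,5) with a≤c, −a<b≤a
well minimum = a = 2

2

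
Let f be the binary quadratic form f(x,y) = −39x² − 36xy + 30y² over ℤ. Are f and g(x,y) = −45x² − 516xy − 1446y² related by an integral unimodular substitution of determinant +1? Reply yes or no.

D₁ = 5976, D₂ = 5976
river cycle of f (length 22): (30, 36, -39), (-39, 42, 27), (27, 66, -15), (-15, 54, 51), (51, 48, -18), (-18, 60, 33), (33, 72, -6), (-6, 72, 33), (33, 60, -18), (-18, 48, 51), … (12 more)
river cycle of g (length 22): (-45, 24, 30), (30, 36, -39), (-39, 42, 27), (27, 66, -15), (-15, 54, 51), (51, 48, -18), (-18, 60, 33), (33, 72, -6), (-6, 72, 33), (33, 60, -18), … (12 more)
cycles coincide ⇒ equivalent

yes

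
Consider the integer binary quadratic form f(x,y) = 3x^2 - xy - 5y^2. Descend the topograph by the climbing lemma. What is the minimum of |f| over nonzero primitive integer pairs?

descent: ρ → (-5,1,3)
descent: ρ → (3,5,-3)  [lands on river]
river: ρ → (-3,7,1)
river: ρ → (1,7,-3)
river: ρ → (-3,5,3)
river: ρ → (3,7,-1)
river: ρ → (-1,7,3)
closes: descent 2, river 6
min |a| on river = 1

1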